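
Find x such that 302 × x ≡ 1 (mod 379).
315

gcd(302, 379) = 1, so the inverse exists.
Extended Euclidean algorithm on (379, 302):
379 = 1 × 302 + 77  ⟹  77 = (1)·379 + (-1)·302
302 = 3 × 77 + 71  ⟹  71 = (-3)·379 + (4)·302
77 = 1 × 71 + 6  ⟹  6 = (4)·379 + (-5)·302
71 = 11 × 6 + 5  ⟹  5 = (-47)·379 + (59)·302
6 = 1 × 5 + 1  ⟹  1 = (51)·379 + (-64)·302
So (-64)·302 ≡ 1 (mod 379), i.e. 302^(-1) ≡ -64 ≡ 315 (mod 379).
Check: 302 × 315 = 95130 ≡ 1 (mod 379)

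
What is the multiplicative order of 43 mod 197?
98

197 is prime, so ord(43) divides φ(197) = 196.
Divisors of 196: 1, 2, 4, 7, 14, 28, 49, 98, 196.
Repeated squaring: 43^1 ≡ 43, 43^2 ≡ 76, 43^4 ≡ 63, 43^8 ≡ 29, 43^16 ≡ 53, 43^32 ≡ 51, 43^64 ≡ 40, 43^128 ≡ 24 (mod 197).
Test 43^d mod 197 for each divisor d in increasing order:
43^1 ≡ 43
43^2 ≡ 76
43^4 ≡ 63
43^7 = 43^4·43^2·43^1 ≡ 19
43^14 = 43^8·43^4·43^2 ≡ 164
43^28 = 43^16·43^8·43^4 ≡ 104
43^49 = 43^32·43^16·43^1 ≡ 196
43^98 = 43^64·43^32·43^2 ≡ 1  ← first divisor giving 1
The order is 98.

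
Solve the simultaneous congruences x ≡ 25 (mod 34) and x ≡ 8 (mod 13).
229

Using Chinese Remainder Theorem:
M = 34 × 13 = 442
M1 = 13, M2 = 34
y1 = 13^(-1) mod 34 = 21
y2 = 34^(-1) mod 13 = 5
x = (25×13×21 + 8×34×5) mod 442 = 229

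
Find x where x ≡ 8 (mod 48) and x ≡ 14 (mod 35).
1064

Using Chinese Remainder Theorem:
M = 48 × 35 = 1680
M1 = 35, M2 = 48
y1 = 35^(-1) mod 48 = 11
y2 = 48^(-1) mod 35 = 27
x = (8×35×11 + 14×48×27) mod 1680 = 1064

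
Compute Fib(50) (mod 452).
421

Matrix identity: Q^n = [[F_(n+1), F_n], [F_n, F_(n-1)]] with Q = [[1,1],[1,0]].
n = 50 = 110010₂. Square-and-multiply, entries mod 452:
Q^1 = [[1,1],[1,0]]
Q^3 = (Q^1)²·Q = [[3,2],[2,1]]
Q^6 = (Q^3)² = [[13,8],[8,5]]
Q^12 = (Q^6)² = [[233,144],[144,89]]
Q^25 = (Q^12)²·Q = [[257,445],[445,264]]
Q^50 = (Q^25)² = [[106,421],[421,137]]
F_50 mod 452 = Q^50[0][1] = 421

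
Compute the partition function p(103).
271248950

p(n) counts ways to write n as a sum of positive integers (order ignored).
Euler's pentagonal recurrence: p(k) = p(k-1) + p(k-2) - p(k-5) - p(k-7) + p(k-12) + p(k-15) - ... (offsets j(3j∓1)/2, signs ++--, p(0)=1, p(<0)=0).
DP table for k = 0..102: p(0)=1, p(1)=1, p(2)=2, p(3)=3, p(4)=5, p(5)=7, p(6)=11, p(7)=15, p(8)=22, p(9)=30, p(10)=42, p(11)=56, p(12)=77, p(13)=101, p(14)=135, p(15)=176, p(16)=231, p(17)=297, p(18)=385, p(19)=490, p(20)=627, p(21)=792, p(22)=1002, p(23)=1255, p(24)=1575, p(25)=1958, p(26)=2436, p(27)=3010, p(28)=3718, p(29)=4565, p(30)=5604, p(31)=6842, p(32)=8349, p(33)=10143, p(34)=12310, p(35)=14883, p(36)=17977, p(37)=21637, p(38)=26015, p(39)=31185, p(40)=37338, p(41)=44583, p(42)=53174, p(43)=63261, p(44)=75175, p(45)=89134, p(46)=105558, p(47)=124754, p(48)=147273, p(49)=173525, p(50)=204226, p(51)=239943, p(52)=281589, p(53)=329931, p(54)=386155, p(55)=451276, p(56)=526823, p(57)=614154, p(58)=715220, p(59)=831820, p(60)=966467, p(61)=1121505, p(62)=1300156, p(63)=1505499, p(64)=1741630, p(65)=2012558, p(66)=2323520, p(67)=2679689, p(68)=3087735, p(69)=3554345, p(70)=4087968, p(71)=4697205, p(72)=5392783, p(73)=6185689, p(74)=7089500, p(75)=8118264, p(76)=9289091, p(77)=10619863, p(78)=12132164, p(79)=13848650, p(80)=15796476, p(81)=18004327, p(82)=20506255, p(83)=23338469, p(84)=26543660, p(85)=30167357, p(86)=34262962, p(87)=38887673, p(88)=44108109, p(89)=49995925, p(90)=56634173, p(91)=64112359, p(92)=72533807, p(93)=82010177, p(94)=92669720, p(95)=104651419, p(96)=118114304, p(97)=133230930, p(98)=150198136, p(99)=169229875, p(100)=190569292, p(101)=214481126, p(102)=241265379.
Final step: p(103) = p(102) + p(101) - p(98) - p(96) + p(91) + p(88) - p(81) - p(77) + p(68) + p(63) - p(52) - p(46) + p(33) + p(26) - p(11) - p(3)
= 241265379 + 214481126 - 150198136 - 118114304 + 64112359 + 44108109 - 18004327 - 10619863 + 3087735 + 1505499 - 281589 - 105558 + 10143 + 2436 - 56 - 3
= 271248950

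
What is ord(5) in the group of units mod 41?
20

41 is prime, so ord(5) divides φ(41) = 40.
Divisors of 40: 1, 2, 4, 5, 8, 10, 20, 40.
Repeated squaring: 5^1 ≡ 5, 5^2 ≡ 25, 5^4 ≡ 10, 5^8 ≡ 18, 5^16 ≡ 37, 5^32 ≡ 16 (mod 41).
Test 5^d mod 41 for each divisor d in increasing order:
5^1 ≡ 5
5^2 ≡ 25
5^4 ≡ 10
5^5 = 5^4·5^1 ≡ 9
5^8 ≡ 18
5^10 = 5^8·5^2 ≡ 40
5^20 = 5^16·5^4 ≡ 1  ← first divisor giving 1
The order is 20.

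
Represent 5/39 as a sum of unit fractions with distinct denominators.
1/8 + 1/312

Greedy algorithm:
5/39: ceiling(39/5) = 8, use 1/8
1/312: ceiling(312/1) = 312, use 1/312
Result: 5/39 = 1/8 + 1/312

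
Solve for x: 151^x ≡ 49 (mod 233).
124

Baby-step giant-step with step n = ⌈√233⌉ = 16.
Baby steps 151^j mod 233 (j:value) for j=0..15: 0:1, 1:151, 2:200, 3:143, 4:157, 5:174, 6:178, 7:83, 8:184, 9:57, 10:219, 11:216, 12:229, 13:95, 14:132, 15:127.
Giant-step multiplier: 151^(-16) ≡ 151^(232-16) = 151^216 ≡ 128 (mod 233).
Giant steps γ_i = 49·128^i mod 233: γ_0=49, γ_1=214, γ_2=131, γ_3=225, γ_4=141, γ_5=107, γ_6=182, γ_7=229 (in table at j=12).
x = i·n + j = 7·16 + 12 = 124.
Check: 151^124 ≡ 49 (mod 233).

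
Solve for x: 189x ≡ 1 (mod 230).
129

gcd(189, 230) = 1, so the inverse exists.
Extended Euclidean algorithm on (230, 189):
230 = 1 × 189 + 41  ⟹  41 = (1)·230 + (-1)·189
189 = 4 × 41 + 25  ⟹  25 = (-4)·230 + (5)·189
41 = 1 × 25 + 16  ⟹  16 = (5)·230 + (-6)·189
25 = 1 × 16 + 9  ⟹  9 = (-9)·230 + (11)·189
16 = 1 × 9 + 7  ⟹  7 = (14)·230 + (-17)·189
9 = 1 × 7 + 2  ⟹  2 = (-23)·230 + (28)·189
7 = 3 × 2 + 1  ⟹  1 = (83)·230 + (-101)·189
So (-101)·189 ≡ 1 (mod 230), i.e. 189^(-1) ≡ -101 ≡ 129 (mod 230).
Check: 189 × 129 = 24381 ≡ 1 (mod 230)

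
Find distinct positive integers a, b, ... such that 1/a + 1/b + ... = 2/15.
1/8 + 1/120

Greedy algorithm:
2/15: ceiling(15/2) = 8, use 1/8
1/120: ceiling(120/1) = 120, use 1/120
Result: 2/15 = 1/8 + 1/120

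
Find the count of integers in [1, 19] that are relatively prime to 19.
18

19 = 19
φ(n) = n × ∏(1 - 1/p) for each prime p dividing n
φ(19) = 19 × (1 - 1/19) = 18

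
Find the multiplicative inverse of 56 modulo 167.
3

gcd(56, 167) = 1, so the inverse exists.
Extended Euclidean algorithm on (167, 56):
167 = 2 × 56 + 55  ⟹  55 = (1)·167 + (-2)·56
56 = 1 × 55 + 1  ⟹  1 = (-1)·167 + (3)·56
So (3)·56 ≡ 1 (mod 167), i.e. 56^(-1) ≡ 3 (mod 167).
Check: 56 × 3 = 168 ≡ 1 (mod 167)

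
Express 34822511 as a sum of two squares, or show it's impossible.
Not possible

Factorization: 34822511 = 17 × 127^3
By Fermat: n is sum of two squares iff every prime p ≡ 3 (mod 4) appears to even power.
Prime(s) ≡ 3 (mod 4) with odd exponent: [(127, 3)]
Therefore 34822511 cannot be expressed as a² + b².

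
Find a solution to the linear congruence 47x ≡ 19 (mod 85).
x ≡ 42 (mod 85)

gcd(47, 85) = 1, which divides 19, so solutions exist.
Find 47^(-1) mod 85 by the extended Euclidean algorithm:
85 = 1 × 47 + 38  ⟹  38 = (1)·85 + (-1)·47
47 = 1 × 38 + 9  ⟹  9 = (-1)·85 + (2)·47
38 = 4 × 9 + 2  ⟹  2 = (5)·85 + (-9)·47
9 = 4 × 2 + 1  ⟹  1 = (-21)·85 + (38)·47
So (38)·47 ≡ 1 (mod 85), i.e. 47^(-1) ≡ 38 (mod 85).
x ≡ 38 × 19 = 722 ≡ 42 (mod 85).
Check: 47 × 42 = 1974 ≡ 19 (mod 85).
Unique solution: x ≡ 42 (mod 85)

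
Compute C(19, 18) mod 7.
5

Using Lucas' theorem:
Write n=19 and k=18 in base 7:
n in base 7: [2, 5]
k in base 7: [2, 4]
C(19,18) mod 7 = ∏ C(n_i, k_i) mod 7
Digit binomials (mod 7): C(2,2) = 1; C(5,4) = 5
Product: 1 × 5 = 5 ≡ 5 (mod 7)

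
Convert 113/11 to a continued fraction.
[10; 3, 1, 2]

Euclidean algorithm steps:
113 = 10 × 11 + 3
11 = 3 × 3 + 2
3 = 1 × 2 + 1
2 = 2 × 1 + 0
Continued fraction: [10; 3, 1, 2]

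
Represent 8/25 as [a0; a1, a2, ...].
[0; 3, 8]

Euclidean algorithm steps:
8 = 0 × 25 + 8
25 = 3 × 8 + 1
8 = 8 × 1 + 0
Continued fraction: [0; 3, 8]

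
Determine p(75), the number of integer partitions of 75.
8118264

p(n) counts ways to write n as a sum of positive integers (order ignored).
Euler's pentagonal recurrence: p(k) = p(k-1) + p(k-2) - p(k-5) - p(k-7) + p(k-12) + p(k-15) - ... (offsets j(3j∓1)/2, signs ++--, p(0)=1, p(<0)=0).
DP table for k = 0..74: p(0)=1, p(1)=1, p(2)=2, p(3)=3, p(4)=5, p(5)=7, p(6)=11, p(7)=15, p(8)=22, p(9)=30, p(10)=42, p(11)=56, p(12)=77, p(13)=101, p(14)=135, p(15)=176, p(16)=231, p(17)=297, p(18)=385, p(19)=490, p(20)=627, p(21)=792, p(22)=1002, p(23)=1255, p(24)=1575, p(25)=1958, p(26)=2436, p(27)=3010, p(28)=3718, p(29)=4565, p(30)=5604, p(31)=6842, p(32)=8349, p(33)=10143, p(34)=12310, p(35)=14883, p(36)=17977, p(37)=21637, p(38)=26015, p(39)=31185, p(40)=37338, p(41)=44583, p(42)=53174, p(43)=63261, p(44)=75175, p(45)=89134, p(46)=105558, p(47)=124754, p(48)=147273, p(49)=173525, p(50)=204226, p(51)=239943, p(52)=281589, p(53)=329931, p(54)=386155, p(55)=451276, p(56)=526823, p(57)=614154, p(58)=715220, p(59)=831820, p(60)=966467, p(61)=1121505, p(62)=1300156, p(63)=1505499, p(64)=1741630, p(65)=2012558, p(66)=2323520, p(67)=2679689, p(68)=3087735, p(69)=3554345, p(70)=4087968, p(71)=4697205, p(72)=5392783, p(73)=6185689, p(74)=7089500.
Final step: p(75) = p(74) + p(73) - p(70) - p(68) + p(63) + p(60) - p(53) - p(49) + p(40) + p(35) - p(24) - p(18) + p(5)
= 7089500 + 6185689 - 4087968 - 3087735 + 1505499 + 966467 - 329931 - 173525 + 37338 + 14883 - 1575 - 385 + 7
= 8118264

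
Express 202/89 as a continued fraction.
[2; 3, 1, 2, 2, 3]

Euclidean algorithm steps:
202 = 2 × 89 + 24
89 = 3 × 24 + 17
24 = 1 × 17 + 7
17 = 2 × 7 + 3
7 = 2 × 3 + 1
3 = 3 × 1 + 0
Continued fraction: [2; 3, 1, 2, 2, 3]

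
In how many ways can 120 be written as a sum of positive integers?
1844349560

p(n) counts ways to write n as a sum of positive integers (order ignored).
Euler's pentagonal recurrence: p(k) = p(k-1) + p(k-2) - p(k-5) - p(k-7) + p(k-12) + p(k-15) - ... (offsets j(3j∓1)/2, signs ++--, p(0)=1, p(<0)=0).
DP table for k = 0..119: p(0)=1, p(1)=1, p(2)=2, p(3)=3, p(4)=5, p(5)=7, p(6)=11, p(7)=15, p(8)=22, p(9)=30, p(10)=42, p(11)=56, p(12)=77, p(13)=101, p(14)=135, p(15)=176, p(16)=231, p(17)=297, p(18)=385, p(19)=490, p(20)=627, p(21)=792, p(22)=1002, p(23)=1255, p(24)=1575, p(25)=1958, p(26)=2436, p(27)=3010, p(28)=3718, p(29)=4565, p(30)=5604, p(31)=6842, p(32)=8349, p(33)=10143, p(34)=12310, p(35)=14883, p(36)=17977, p(37)=21637, p(38)=26015, p(39)=31185, p(40)=37338, p(41)=44583, p(42)=53174, p(43)=63261, p(44)=75175, p(45)=89134, p(46)=105558, p(47)=124754, p(48)=147273, p(49)=173525, p(50)=204226, p(51)=239943, p(52)=281589, p(53)=329931, p(54)=386155, p(55)=451276, p(56)=526823, p(57)=614154, p(58)=715220, p(59)=831820, p(60)=966467, p(61)=1121505, p(62)=1300156, p(63)=1505499, p(64)=1741630, p(65)=2012558, p(66)=2323520, p(67)=2679689, p(68)=3087735, p(69)=3554345, p(70)=4087968, p(71)=4697205, p(72)=5392783, p(73)=6185689, p(74)=7089500, p(75)=8118264, p(76)=9289091, p(77)=10619863, p(78)=12132164, p(79)=13848650, p(80)=15796476, p(81)=18004327, p(82)=20506255, p(83)=23338469, p(84)=26543660, p(85)=30167357, p(86)=34262962, p(87)=38887673, p(88)=44108109, p(89)=49995925, p(90)=56634173, p(91)=64112359, p(92)=72533807, p(93)=82010177, p(94)=92669720, p(95)=104651419, p(96)=118114304, p(97)=133230930, p(98)=150198136, p(99)=169229875, p(100)=190569292, p(101)=214481126, p(102)=241265379, p(103)=271248950, p(104)=304801365, p(105)=342325709, p(106)=384276336, p(107)=431149389, p(108)=483502844, p(109)=541946240, p(110)=607163746, p(111)=679903203, p(112)=761002156, p(113)=851376628, p(114)=952050665, p(115)=1064144451, p(116)=1188908248, p(117)=1327710076, p(118)=1482074143, p(119)=1653668665.
Final step: p(120) = p(119) + p(118) - p(115) - p(113) + p(108) + p(105) - p(98) - p(94) + p(85) + p(80) - p(69) - p(63) + p(50) + p(43) - p(28) - p(20) + p(3)
= 1653668665 + 1482074143 - 1064144451 - 851376628 + 483502844 + 342325709 - 150198136 - 92669720 + 30167357 + 15796476 - 3554345 - 1505499 + 204226 + 63261 - 3718 - 627 + 3
= 1844349560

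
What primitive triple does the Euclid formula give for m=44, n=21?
(1495, 1848, 2377)

Euclid's formula: a = m² - n², b = 2mn, c = m² + n²
m = 44, n = 21
a = 44² - 21² = 1936 - 441 = 1495
b = 2 × 44 × 21 = 1848
c = 44² + 21² = 1936 + 441 = 2377
Verification: 1495² + 1848² = 2235025 + 3415104 = 5650129 = 2377² ✓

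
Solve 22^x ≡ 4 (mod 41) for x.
28

Baby-step giant-step with step n = ⌈√41⌉ = 7.
Baby steps 22^j mod 41 (j:value) for j=0..6: 0:1, 1:22, 2:33, 3:29, 4:23, 5:14, 6:21.
Giant-step multiplier: 22^(-7) ≡ 22^(40-7) = 22^33 ≡ 15 (mod 41).
Giant steps γ_i = 4·15^i mod 41: γ_0=4, γ_1=19, γ_2=39, γ_3=11, γ_4=1 (in table at j=0).
x = i·n + j = 4·7 + 0 = 28.
Check: 22^28 ≡ 4 (mod 41).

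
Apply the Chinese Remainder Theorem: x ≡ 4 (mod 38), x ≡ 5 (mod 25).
80

Using Chinese Remainder Theorem:
M = 38 × 25 = 950
M1 = 25, M2 = 38
y1 = 25^(-1) mod 38 = 35
y2 = 38^(-1) mod 25 = 2
x = (4×25×35 + 5×38×2) mod 950 = 80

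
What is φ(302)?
150

302 = 2 × 151
φ(n) = n × ∏(1 - 1/p) for each prime p dividing n
φ(302) = 302 × (1 - 1/2) × (1 - 1/151) = 150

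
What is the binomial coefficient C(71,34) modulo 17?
6

Using Lucas' theorem:
Write n=71 and k=34 in base 17:
n in base 17: [4, 3]
k in base 17: [2, 0]
C(71,34) mod 17 = ∏ C(n_i, k_i) mod 17
Digit binomials (mod 17): C(4,2) = 6; C(3,0) = 1
Product: 6 × 1 = 6 ≡ 6 (mod 17)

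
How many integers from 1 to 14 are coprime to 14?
6

14 = 2 × 7
φ(n) = n × ∏(1 - 1/p) for each prime p dividing n
φ(14) = 14 × (1 - 1/2) × (1 - 1/7) = 6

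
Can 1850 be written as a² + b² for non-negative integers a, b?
1² + 43² (a=1, b=43)

Factorization: 1850 = 2 × 5^2 × 37
By Fermat: n is sum of two squares iff every prime p ≡ 3 (mod 4) appears to even power.
All primes ≡ 3 (mod 4) appear to even power.
Search a = 0, 1, 2, … for 1850 - a² a perfect square: first hit at a = 1: 1850 - 1 = 1849 = 43².
1850 = 1² + 43² = 1 + 1849 ✓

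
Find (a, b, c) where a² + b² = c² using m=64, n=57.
(847, 7296, 7345)

Euclid's formula: a = m² - n², b = 2mn, c = m² + n²
m = 64, n = 57
a = 64² - 57² = 4096 - 3249 = 847
b = 2 × 64 × 57 = 7296
c = 64² + 57² = 4096 + 3249 = 7345
Verification: 847² + 7296² = 717409 + 53231616 = 53949025 = 7345² ✓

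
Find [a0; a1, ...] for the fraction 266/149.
[1; 1, 3, 1, 1, 1, 10]

Euclidean algorithm steps:
266 = 1 × 149 + 117
149 = 1 × 117 + 32
117 = 3 × 32 + 21
32 = 1 × 21 + 11
21 = 1 × 11 + 10
11 = 1 × 10 + 1
10 = 10 × 1 + 0
Continued fraction: [1; 1, 3, 1, 1, 1, 10]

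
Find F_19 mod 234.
203

Matrix identity: Q^n = [[F_(n+1), F_n], [F_n, F_(n-1)]] with Q = [[1,1],[1,0]].
n = 19 = 10011₂. Square-and-multiply, entries mod 234:
Q^1 = [[1,1],[1,0]]
Q^2 = (Q^1)² = [[2,1],[1,1]]
Q^4 = (Q^2)² = [[5,3],[3,2]]
Q^9 = (Q^4)²·Q = [[55,34],[34,21]]
Q^19 = (Q^9)²·Q = [[213,203],[203,10]]
F_19 mod 234 = Q^19[0][1] = 203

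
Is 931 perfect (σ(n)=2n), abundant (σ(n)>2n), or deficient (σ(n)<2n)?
deficient

Proper divisors of 931: sum = 1 + 7 + 19 + 49 + 133 = 209
Since 209 < 931, 931 is deficient.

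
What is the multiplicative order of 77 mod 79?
78

79 is prime, so ord(77) divides φ(79) = 78.
Divisors of 78: 1, 2, 3, 6, 13, 26, 39, 78.
Repeated squaring: 77^1 ≡ 77, 77^2 ≡ 4, 77^4 ≡ 16, 77^8 ≡ 19, 77^16 ≡ 45, 77^32 ≡ 50, 77^64 ≡ 51 (mod 79).
Test 77^d mod 79 for each divisor d in increasing order:
77^1 ≡ 77
77^2 ≡ 4
77^3 = 77^2·77^1 ≡ 71
77^6 = 77^4·77^2 ≡ 64
77^13 = 77^8·77^4·77^1 ≡ 24
77^26 = 77^16·77^8·77^2 ≡ 23
77^39 = 77^32·77^4·77^2·77^1 ≡ 78
77^78 = 77^64·77^8·77^4·77^2 ≡ 1  ← first divisor giving 1
The order is 78.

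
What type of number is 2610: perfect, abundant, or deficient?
abundant

Proper divisors of 2610: sum = 1 + 2 + 3 + 5 + 6 + 9 + 10 + 15 + ... + 435 + 522 + 870 + 1305 (23 divisors) = 4410
Since 4410 > 2610, 2610 is abundant.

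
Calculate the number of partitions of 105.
342325709

p(n) counts ways to write n as a sum of positive integers (order ignored).
Euler's pentagonal recurrence: p(k) = p(k-1) + p(k-2) - p(k-5) - p(k-7) + p(k-12) + p(k-15) - ... (offsets j(3j∓1)/2, signs ++--, p(0)=1, p(<0)=0).
DP table for k = 0..104: p(0)=1, p(1)=1, p(2)=2, p(3)=3, p(4)=5, p(5)=7, p(6)=11, p(7)=15, p(8)=22, p(9)=30, p(10)=42, p(11)=56, p(12)=77, p(13)=101, p(14)=135, p(15)=176, p(16)=231, p(17)=297, p(18)=385, p(19)=490, p(20)=627, p(21)=792, p(22)=1002, p(23)=1255, p(24)=1575, p(25)=1958, p(26)=2436, p(27)=3010, p(28)=3718, p(29)=4565, p(30)=5604, p(31)=6842, p(32)=8349, p(33)=10143, p(34)=12310, p(35)=14883, p(36)=17977, p(37)=21637, p(38)=26015, p(39)=31185, p(40)=37338, p(41)=44583, p(42)=53174, p(43)=63261, p(44)=75175, p(45)=89134, p(46)=105558, p(47)=124754, p(48)=147273, p(49)=173525, p(50)=204226, p(51)=239943, p(52)=281589, p(53)=329931, p(54)=386155, p(55)=451276, p(56)=526823, p(57)=614154, p(58)=715220, p(59)=831820, p(60)=966467, p(61)=1121505, p(62)=1300156, p(63)=1505499, p(64)=1741630, p(65)=2012558, p(66)=2323520, p(67)=2679689, p(68)=3087735, p(69)=3554345, p(70)=4087968, p(71)=4697205, p(72)=5392783, p(73)=6185689, p(74)=7089500, p(75)=8118264, p(76)=9289091, p(77)=10619863, p(78)=12132164, p(79)=13848650, p(80)=15796476, p(81)=18004327, p(82)=20506255, p(83)=23338469, p(84)=26543660, p(85)=30167357, p(86)=34262962, p(87)=38887673, p(88)=44108109, p(89)=49995925, p(90)=56634173, p(91)=64112359, p(92)=72533807, p(93)=82010177, p(94)=92669720, p(95)=104651419, p(96)=118114304, p(97)=133230930, p(98)=150198136, p(99)=169229875, p(100)=190569292, p(101)=214481126, p(102)=241265379, p(103)=271248950, p(104)=304801365.
Final step: p(105) = p(104) + p(103) - p(100) - p(98) + p(93) + p(90) - p(83) - p(79) + p(70) + p(65) - p(54) - p(48) + p(35) + p(28) - p(13) - p(5)
= 304801365 + 271248950 - 190569292 - 150198136 + 82010177 + 56634173 - 23338469 - 13848650 + 4087968 + 2012558 - 386155 - 147273 + 14883 + 3718 - 101 - 7
= 342325709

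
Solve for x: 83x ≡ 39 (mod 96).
x ≡ 93 (mod 96)

gcd(83, 96) = 1, which divides 39, so solutions exist.
Find 83^(-1) mod 96 by the extended Euclidean algorithm:
96 = 1 × 83 + 13  ⟹  13 = (1)·96 + (-1)·83
83 = 6 × 13 + 5  ⟹  5 = (-6)·96 + (7)·83
13 = 2 × 5 + 3  ⟹  3 = (13)·96 + (-15)·83
5 = 1 × 3 + 2  ⟹  2 = (-19)·96 + (22)·83
3 = 1 × 2 + 1  ⟹  1 = (32)·96 + (-37)·83
So (-37)·83 ≡ 1 (mod 96), i.e. 83^(-1) ≡ -37 ≡ 59 (mod 96).
x ≡ 59 × 39 = 2301 ≡ 93 (mod 96).
Check: 83 × 93 = 7719 ≡ 39 (mod 96).
Unique solution: x ≡ 93 (mod 96)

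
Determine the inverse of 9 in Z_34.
19

gcd(9, 34) = 1, so the inverse exists.
Extended Euclidean algorithm on (34, 9):
34 = 3 × 9 + 7  ⟹  7 = (1)·34 + (-3)·9
9 = 1 × 7 + 2  ⟹  2 = (-1)·34 + (4)·9
7 = 3 × 2 + 1  ⟹  1 = (4)·34 + (-15)·9
So (-15)·9 ≡ 1 (mod 34), i.e. 9^(-1) ≡ -15 ≡ 19 (mod 34).
Check: 9 × 19 = 171 ≡ 1 (mod 34)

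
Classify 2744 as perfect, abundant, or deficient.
abundant

Proper divisors of 2744: sum = 1 + 2 + 4 + 7 + 8 + 14 + 28 + 49 + 56 + 98 + 196 + 343 + 392 + 686 + 1372 = 3256
Since 3256 > 2744, 2744 is abundant.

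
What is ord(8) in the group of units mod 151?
5

151 is prime, so ord(8) divides φ(151) = 150.
Divisors of 150: 1, 2, 3, 5, 6, 10, 15, 25, 30, 50, 75, 150.
Repeated squaring: 8^1 ≡ 8, 8^2 ≡ 64, 8^4 ≡ 19, 8^8 ≡ 59, 8^16 ≡ 8, 8^32 ≡ 64, 8^64 ≡ 19, 8^128 ≡ 59 (mod 151).
Test 8^d mod 151 for each divisor d in increasing order:
8^1 ≡ 8
8^2 ≡ 64
8^3 = 8^2·8^1 ≡ 59
8^5 = 8^4·8^1 ≡ 1  ← first divisor giving 1
The order is 5.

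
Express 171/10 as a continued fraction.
[17; 10]

Euclidean algorithm steps:
171 = 17 × 10 + 1
10 = 10 × 1 + 0
Continued fraction: [17; 10]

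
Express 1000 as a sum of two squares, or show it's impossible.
10² + 30² (a=10, b=30)

Factorization: 1000 = 2^3 × 5^3
By Fermat: n is sum of two squares iff every prime p ≡ 3 (mod 4) appears to even power.
All primes ≡ 3 (mod 4) appear to even power.
Search a = 0, 1, 2, … for 1000 - a² a perfect square: first hit at a = 10: 1000 - 100 = 900 = 30².
1000 = 10² + 30² = 100 + 900 ✓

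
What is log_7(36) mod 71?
64

Baby-step giant-step with step n = ⌈√71⌉ = 9.
Baby steps 7^j mod 71 (j:value) for j=0..8: 0:1, 1:7, 2:49, 3:59, 4:58, 5:51, 6:2, 7:14, 8:27.
Giant-step multiplier: 7^(-9) ≡ 7^(70-9) = 7^61 ≡ 68 (mod 71).
Giant steps γ_i = 36·68^i mod 71: γ_0=36, γ_1=34, γ_2=40, γ_3=22, γ_4=5, γ_5=56, γ_6=45, γ_7=7 (in table at j=1).
x = i·n + j = 7·9 + 1 = 64.
Check: 7^64 ≡ 36 (mod 71).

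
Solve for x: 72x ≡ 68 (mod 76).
x ≡ 2 (mod 19)

gcd(72, 76) = 4, which divides 68, so solutions exist.
Divide through by 4: 18x ≡ 17 (mod 19).
Find 18^(-1) mod 19 by the extended Euclidean algorithm:
19 = 1 × 18 + 1  ⟹  1 = (1)·19 + (-1)·18
So (-1)·18 ≡ 1 (mod 19), i.e. 18^(-1) ≡ -1 ≡ 18 (mod 19).
x ≡ 18 × 17 = 306 ≡ 2 (mod 19).
Check: 72 × 2 = 144 ≡ 68 (mod 76).
x ≡ 2 (mod 19), giving 4 solutions mod 76.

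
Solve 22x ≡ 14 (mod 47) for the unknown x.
x ≡ 22 (mod 47)

gcd(22, 47) = 1, which divides 14, so solutions exist.
Find 22^(-1) mod 47 by the extended Euclidean algorithm:
47 = 2 × 22 + 3  ⟹  3 = (1)·47 + (-2)·22
22 = 7 × 3 + 1  ⟹  1 = (-7)·47 + (15)·22
So (15)·22 ≡ 1 (mod 47), i.e. 22^(-1) ≡ 15 (mod 47).
x ≡ 15 × 14 = 210 ≡ 22 (mod 47).
Check: 22 × 22 = 484 ≡ 14 (mod 47).
Unique solution: x ≡ 22 (mod 47)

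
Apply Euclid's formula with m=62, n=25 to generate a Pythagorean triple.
(3219, 3100, 4469)

Euclid's formula: a = m² - n², b = 2mn, c = m² + n²
m = 62, n = 25
a = 62² - 25² = 3844 - 625 = 3219
b = 2 × 62 × 25 = 3100
c = 62² + 25² = 3844 + 625 = 4469
Verification: 3219² + 3100² = 10361961 + 9610000 = 19971961 = 4469² ✓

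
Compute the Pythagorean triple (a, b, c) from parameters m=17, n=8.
(225, 272, 353)

Euclid's formula: a = m² - n², b = 2mn, c = m² + n²
m = 17, n = 8
a = 17² - 8² = 289 - 64 = 225
b = 2 × 17 × 8 = 272
c = 17² + 8² = 289 + 64 = 353
Verification: 225² + 272² = 50625 + 73984 = 124609 = 353² ✓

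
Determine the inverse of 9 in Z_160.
89

gcd(9, 160) = 1, so the inverse exists.
Extended Euclidean algorithm on (160, 9):
160 = 17 × 9 + 7  ⟹  7 = (1)·160 + (-17)·9
9 = 1 × 7 + 2  ⟹  2 = (-1)·160 + (18)·9
7 = 3 × 2 + 1  ⟹  1 = (4)·160 + (-71)·9
So (-71)·9 ≡ 1 (mod 160), i.e. 9^(-1) ≡ -71 ≡ 89 (mod 160).
Check: 9 × 89 = 801 ≡ 1 (mod 160)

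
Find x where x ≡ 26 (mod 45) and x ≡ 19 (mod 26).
71

Using Chinese Remainder Theorem:
M = 45 × 26 = 1170
M1 = 26, M2 = 45
y1 = 26^(-1) mod 45 = 26
y2 = 45^(-1) mod 26 = 11
x = (26×26×26 + 19×45×11) mod 1170 = 71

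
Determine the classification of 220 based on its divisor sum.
abundant

Proper divisors of 220: sum = 1 + 2 + 4 + 5 + 10 + 11 + 20 + 22 + 44 + 55 + 110 = 284
Since 284 > 220, 220 is abundant.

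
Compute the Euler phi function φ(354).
116

354 = 2 × 3 × 59
φ(n) = n × ∏(1 - 1/p) for each prime p dividing n
φ(354) = 354 × (1 - 1/2) × (1 - 1/3) × (1 - 1/59) = 116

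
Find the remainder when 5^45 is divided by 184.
5

Repeated squaring. Binary of 45 = 101101.
5^1 ≡ 5 (mod 184); 5^2 ≡ 25 (mod 184); 5^4 ≡ 73 (mod 184); 5^8 ≡ 177 (mod 184); 5^16 ≡ 49 (mod 184); 5^32 ≡ 9 (mod 184)
5^45 = 5^1 × 5^4 × 5^8 × 5^32 ≡ 5 (mod 184)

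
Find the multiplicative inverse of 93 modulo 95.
47

gcd(93, 95) = 1, so the inverse exists.
Extended Euclidean algorithm on (95, 93):
95 = 1 × 93 + 2  ⟹  2 = (1)·95 + (-1)·93
93 = 46 × 2 + 1  ⟹  1 = (-46)·95 + (47)·93
So (47)·93 ≡ 1 (mod 95), i.e. 93^(-1) ≡ 47 (mod 95).
Check: 93 × 47 = 4371 ≡ 1 (mod 95)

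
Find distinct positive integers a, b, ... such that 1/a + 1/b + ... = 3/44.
1/15 + 1/660

Greedy algorithm:
3/44: ceiling(44/3) = 15, use 1/15
1/660: ceiling(660/1) = 660, use 1/660
Result: 3/44 = 1/15 + 1/660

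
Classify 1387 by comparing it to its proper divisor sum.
deficient

Proper divisors of 1387: sum = 1 + 19 + 73 = 93
Since 93 < 1387, 1387 is deficient.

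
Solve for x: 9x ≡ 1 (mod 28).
25

gcd(9, 28) = 1, so the inverse exists.
Extended Euclidean algorithm on (28, 9):
28 = 3 × 9 + 1  ⟹  1 = (1)·28 + (-3)·9
So (-3)·9 ≡ 1 (mod 28), i.e. 9^(-1) ≡ -3 ≡ 25 (mod 28).
Check: 9 × 25 = 225 ≡ 1 (mod 28)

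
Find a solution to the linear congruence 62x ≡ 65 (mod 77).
x ≡ 47 (mod 77)

gcd(62, 77) = 1, which divides 65, so solutions exist.
Find 62^(-1) mod 77 by the extended Euclidean algorithm:
77 = 1 × 62 + 15  ⟹  15 = (1)·77 + (-1)·62
62 = 4 × 15 + 2  ⟹  2 = (-4)·77 + (5)·62
15 = 7 × 2 + 1  ⟹  1 = (29)·77 + (-36)·62
So (-36)·62 ≡ 1 (mod 77), i.e. 62^(-1) ≡ -36 ≡ 41 (mod 77).
x ≡ 41 × 65 = 2665 ≡ 47 (mod 77).
Check: 62 × 47 = 2914 ≡ 65 (mod 77).
Unique solution: x ≡ 47 (mod 77)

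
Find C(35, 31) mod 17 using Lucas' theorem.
0

Using Lucas' theorem:
Write n=35 and k=31 in base 17:
n in base 17: [2, 1]
k in base 17: [1, 14]
C(35,31) mod 17 = ∏ C(n_i, k_i) mod 17
Digit binomials (mod 17): C(2,1) = 2; C(1,14) = 0 (k_i > n_i)
Product: 2 × 0 = 0 ≡ 0 (mod 17)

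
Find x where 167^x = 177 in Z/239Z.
31

Baby-step giant-step with step n = ⌈√239⌉ = 16.
Baby steps 167^j mod 239 (j:value) for j=0..15: 0:1, 1:167, 2:165, 3:70, 4:218, 5:78, 6:120, 7:203, 8:202, 9:35, 10:109, 11:39, 12:60, 13:221, 14:101, 15:137.
Giant-step multiplier: 167^(-16) ≡ 167^(238-16) = 167^222 ≡ 125 (mod 239).
Giant steps γ_i = 177·125^i mod 239: γ_0=177, γ_1=137 (in table at j=15).
x = i·n + j = 1·16 + 15 = 31.
Check: 167^31 ≡ 177 (mod 239).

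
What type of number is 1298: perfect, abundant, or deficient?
deficient

Proper divisors of 1298: sum = 1 + 2 + 11 + 22 + 59 + 118 + 649 = 862
Since 862 < 1298, 1298 is deficient.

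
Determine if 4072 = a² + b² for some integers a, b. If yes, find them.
34² + 54² (a=34, b=54)

Factorization: 4072 = 2^3 × 509
By Fermat: n is sum of two squares iff every prime p ≡ 3 (mod 4) appears to even power.
All primes ≡ 3 (mod 4) appear to even power.
Search a = 0, 1, 2, … for 4072 - a² a perfect square: first hit at a = 34: 4072 - 1156 = 2916 = 54².
4072 = 34² + 54² = 1156 + 2916 ✓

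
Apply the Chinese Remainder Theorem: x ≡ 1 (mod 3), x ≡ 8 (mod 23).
31

Using Chinese Remainder Theorem:
M = 3 × 23 = 69
M1 = 23, M2 = 3
y1 = 23^(-1) mod 3 = 2
y2 = 3^(-1) mod 23 = 8
x = (1×23×2 + 8×3×8) mod 69 = 31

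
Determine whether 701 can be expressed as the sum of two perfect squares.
5² + 26² (a=5, b=26)

Factorization: 701 = 701
By Fermat: n is sum of two squares iff every prime p ≡ 3 (mod 4) appears to even power.
All primes ≡ 3 (mod 4) appear to even power.
Search a = 0, 1, 2, … for 701 - a² a perfect square: first hit at a = 5: 701 - 25 = 676 = 26².
701 = 5² + 26² = 25 + 676 ✓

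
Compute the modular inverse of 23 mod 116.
111

gcd(23, 116) = 1, so the inverse exists.
Extended Euclidean algorithm on (116, 23):
116 = 5 × 23 + 1  ⟹  1 = (1)·116 + (-5)·23
So (-5)·23 ≡ 1 (mod 116), i.e. 23^(-1) ≡ -5 ≡ 111 (mod 116).
Check: 23 × 111 = 2553 ≡ 1 (mod 116)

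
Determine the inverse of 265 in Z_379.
123

gcd(265, 379) = 1, so the inverse exists.
Extended Euclidean algorithm on (379, 265):
379 = 1 × 265 + 114  ⟹  114 = (1)·379 + (-1)·265
265 = 2 × 114 + 37  ⟹  37 = (-2)·379 + (3)·265
114 = 3 × 37 + 3  ⟹  3 = (7)·379 + (-10)·265
37 = 12 × 3 + 1  ⟹  1 = (-86)·379 + (123)·265
So (123)·265 ≡ 1 (mod 379), i.e. 265^(-1) ≡ 123 (mod 379).
Check: 265 × 123 = 32595 ≡ 1 (mod 379)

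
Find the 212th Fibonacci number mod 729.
402

Matrix identity: Q^n = [[F_(n+1), F_n], [F_n, F_(n-1)]] with Q = [[1,1],[1,0]].
n = 212 = 11010100₂. Square-and-multiply, entries mod 729:
Q^1 = [[1,1],[1,0]]
Q^3 = (Q^1)²·Q = [[3,2],[2,1]]
Q^6 = (Q^3)² = [[13,8],[8,5]]
Q^13 = (Q^6)²·Q = [[377,233],[233,144]]
Q^26 = (Q^13)² = [[317,379],[379,667]]
Q^53 = (Q^26)²·Q = [[332,644],[644,417]]
Q^106 = (Q^53)² = [[80,487],[487,322]]
Q^212 = (Q^106)² = [[83,402],[402,410]]
F_212 mod 729 = Q^212[0][1] = 402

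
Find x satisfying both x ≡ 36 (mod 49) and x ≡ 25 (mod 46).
1359

Using Chinese Remainder Theorem:
M = 49 × 46 = 2254
M1 = 46, M2 = 49
y1 = 46^(-1) mod 49 = 16
y2 = 49^(-1) mod 46 = 31
x = (36×46×16 + 25×49×31) mod 2254 = 1359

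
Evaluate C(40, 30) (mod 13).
0

Using Lucas' theorem:
Write n=40 and k=30 in base 13:
n in base 13: [3, 1]
k in base 13: [2, 4]
C(40,30) mod 13 = ∏ C(n_i, k_i) mod 13
Digit binomials (mod 13): C(3,2) = 3; C(1,4) = 0 (k_i > n_i)
Product: 3 × 0 = 0 ≡ 0 (mod 13)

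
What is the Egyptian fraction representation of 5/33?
1/7 + 1/116 + 1/26796

Greedy algorithm:
5/33: ceiling(33/5) = 7, use 1/7
2/231: ceiling(231/2) = 116, use 1/116
1/26796: ceiling(26796/1) = 26796, use 1/26796
Result: 5/33 = 1/7 + 1/116 + 1/26796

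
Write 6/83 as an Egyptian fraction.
1/14 + 1/1162

Greedy algorithm:
6/83: ceiling(83/6) = 14, use 1/14
1/1162: ceiling(1162/1) = 1162, use 1/1162
Result: 6/83 = 1/14 + 1/1162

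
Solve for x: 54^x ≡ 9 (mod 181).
88

Baby-step giant-step with step n = ⌈√181⌉ = 14.
Baby steps 54^j mod 181 (j:value) for j=0..13: 0:1, 1:54, 2:20, 3:175, 4:38, 5:61, 6:36, 7:134, 8:177, 9:146, 10:101, 11:24, 12:29, 13:118.
Giant-step multiplier: 54^(-14) ≡ 54^(180-14) = 54^166 ≡ 137 (mod 181).
Giant steps γ_i = 9·137^i mod 181: γ_0=9, γ_1=147, γ_2=48, γ_3=60, γ_4=75, γ_5=139, γ_6=38 (in table at j=4).
x = i·n + j = 6·14 + 4 = 88.
Check: 54^88 ≡ 9 (mod 181).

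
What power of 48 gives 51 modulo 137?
127

Baby-step giant-step with step n = ⌈√137⌉ = 12.
Baby steps 48^j mod 137 (j:value) for j=0..11: 0:1, 1:48, 2:112, 3:33, 4:77, 5:134, 6:130, 7:75, 8:38, 9:43, 10:9, 11:21.
Giant-step multiplier: 48^(-12) ≡ 48^(136-12) = 48^124 ≡ 14 (mod 137).
Giant steps γ_i = 51·14^i mod 137: γ_0=51, γ_1=29, γ_2=132, γ_3=67, γ_4=116, γ_5=117, γ_6=131, γ_7=53, γ_8=57, γ_9=113, γ_10=75 (in table at j=7).
x = i·n + j = 10·12 + 7 = 127.
Check: 48^127 ≡ 51 (mod 137).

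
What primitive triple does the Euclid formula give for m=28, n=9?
(703, 504, 865)

Euclid's formula: a = m² - n², b = 2mn, c = m² + n²
m = 28, n = 9
a = 28² - 9² = 784 - 81 = 703
b = 2 × 28 × 9 = 504
c = 28² + 9² = 784 + 81 = 865
Verification: 703² + 504² = 494209 + 254016 = 748225 = 865² ✓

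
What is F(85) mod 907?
580

Matrix identity: Q^n = [[F_(n+1), F_n], [F_n, F_(n-1)]] with Q = [[1,1],[1,0]].
n = 85 = 1010101₂. Square-and-multiply, entries mod 907:
Q^1 = [[1,1],[1,0]]
Q^2 = (Q^1)² = [[2,1],[1,1]]
Q^5 = (Q^2)²·Q = [[8,5],[5,3]]
Q^10 = (Q^5)² = [[89,55],[55,34]]
Q^21 = (Q^10)²·Q = [[478,62],[62,416]]
Q^42 = (Q^21)² = [[136,101],[101,35]]
Q^85 = (Q^42)²·Q = [[618,580],[580,38]]
F_85 mod 907 = Q^85[0][1] = 580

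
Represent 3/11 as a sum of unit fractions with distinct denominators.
1/4 + 1/44

Greedy algorithm:
3/11: ceiling(11/3) = 4, use 1/4
1/44: ceiling(44/1) = 44, use 1/44
Result: 3/11 = 1/4 + 1/44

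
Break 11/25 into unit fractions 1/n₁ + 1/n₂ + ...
1/3 + 1/10 + 1/150

Greedy algorithm:
11/25: ceiling(25/11) = 3, use 1/3
8/75: ceiling(75/8) = 10, use 1/10
1/150: ceiling(150/1) = 150, use 1/150
Result: 11/25 = 1/3 + 1/10 + 1/150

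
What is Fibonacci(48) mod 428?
284

Matrix identity: Q^n = [[F_(n+1), F_n], [F_n, F_(n-1)]] with Q = [[1,1],[1,0]].
n = 48 = 110000₂. Square-and-multiply, entries mod 428:
Q^1 = [[1,1],[1,0]]
Q^3 = (Q^1)²·Q = [[3,2],[2,1]]
Q^6 = (Q^3)² = [[13,8],[8,5]]
Q^12 = (Q^6)² = [[233,144],[144,89]]
Q^24 = (Q^12)² = [[125,144],[144,409]]
Q^48 = (Q^24)² = [[409,284],[284,125]]
F_48 mod 428 = Q^48[0][1] = 284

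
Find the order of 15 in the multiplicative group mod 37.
36

37 is prime, so ord(15) divides φ(37) = 36.
Divisors of 36: 1, 2, 3, 4, 6, 9, 12, 18, 36.
Repeated squaring: 15^1 ≡ 15, 15^2 ≡ 3, 15^4 ≡ 9, 15^8 ≡ 7, 15^16 ≡ 12, 15^32 ≡ 33 (mod 37).
Test 15^d mod 37 for each divisor d in increasing order:
15^1 ≡ 15
15^2 ≡ 3
15^3 = 15^2·15^1 ≡ 8
15^4 ≡ 9
15^6 = 15^4·15^2 ≡ 27
15^9 = 15^8·15^1 ≡ 31
15^12 = 15^8·15^4 ≡ 26
15^18 = 15^16·15^2 ≡ 36
15^36 = 15^32·15^4 ≡ 1  ← first divisor giving 1
The order is 36.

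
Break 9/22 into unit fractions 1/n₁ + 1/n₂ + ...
1/3 + 1/14 + 1/231

Greedy algorithm:
9/22: ceiling(22/9) = 3, use 1/3
5/66: ceiling(66/5) = 14, use 1/14
1/231: ceiling(231/1) = 231, use 1/231
Result: 9/22 = 1/3 + 1/14 + 1/231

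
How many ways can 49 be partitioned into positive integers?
173525

p(n) counts ways to write n as a sum of positive integers (order ignored).
Euler's pentagonal recurrence: p(k) = p(k-1) + p(k-2) - p(k-5) - p(k-7) + p(k-12) + p(k-15) - ... (offsets j(3j∓1)/2, signs ++--, p(0)=1, p(<0)=0).
DP table for k = 0..48: p(0)=1, p(1)=1, p(2)=2, p(3)=3, p(4)=5, p(5)=7, p(6)=11, p(7)=15, p(8)=22, p(9)=30, p(10)=42, p(11)=56, p(12)=77, p(13)=101, p(14)=135, p(15)=176, p(16)=231, p(17)=297, p(18)=385, p(19)=490, p(20)=627, p(21)=792, p(22)=1002, p(23)=1255, p(24)=1575, p(25)=1958, p(26)=2436, p(27)=3010, p(28)=3718, p(29)=4565, p(30)=5604, p(31)=6842, p(32)=8349, p(33)=10143, p(34)=12310, p(35)=14883, p(36)=17977, p(37)=21637, p(38)=26015, p(39)=31185, p(40)=37338, p(41)=44583, p(42)=53174, p(43)=63261, p(44)=75175, p(45)=89134, p(46)=105558, p(47)=124754, p(48)=147273.
Final step: p(49) = p(48) + p(47) - p(44) - p(42) + p(37) + p(34) - p(27) - p(23) + p(14) + p(9)
= 147273 + 124754 - 75175 - 53174 + 21637 + 12310 - 3010 - 1255 + 135 + 30
= 173525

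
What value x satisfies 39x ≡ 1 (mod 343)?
44

gcd(39, 343) = 1, so the inverse exists.
Extended Euclidean algorithm on (343, 39):
343 = 8 × 39 + 31  ⟹  31 = (1)·343 + (-8)·39
39 = 1 × 31 + 8  ⟹  8 = (-1)·343 + (9)·39
31 = 3 × 8 + 7  ⟹  7 = (4)·343 + (-35)·39
8 = 1 × 7 + 1  ⟹  1 = (-5)·343 + (44)·39
So (44)·39 ≡ 1 (mod 343), i.e. 39^(-1) ≡ 44 (mod 343).
Check: 39 × 44 = 1716 ≡ 1 (mod 343)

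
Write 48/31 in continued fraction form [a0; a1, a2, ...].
[1; 1, 1, 4, 1, 2]

Euclidean algorithm steps:
48 = 1 × 31 + 17
31 = 1 × 17 + 14
17 = 1 × 14 + 3
14 = 4 × 3 + 2
3 = 1 × 2 + 1
2 = 2 × 1 + 0
Continued fraction: [1; 1, 1, 4, 1, 2]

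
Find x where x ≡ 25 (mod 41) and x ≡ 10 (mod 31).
599

Using Chinese Remainder Theorem:
M = 41 × 31 = 1271
M1 = 31, M2 = 41
y1 = 31^(-1) mod 41 = 4
y2 = 41^(-1) mod 31 = 28
x = (25×31×4 + 10×41×28) mod 1271 = 599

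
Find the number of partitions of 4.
5

p(n) counts ways to write n as a sum of positive integers (order ignored).
Examples: 4; 3 + 1; 2 + 2; 2 + 1 + 1; 1 + 1 + 1 + 1
p(4) = 5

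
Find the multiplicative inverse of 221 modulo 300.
281

gcd(221, 300) = 1, so the inverse exists.
Extended Euclidean algorithm on (300, 221):
300 = 1 × 221 + 79  ⟹  79 = (1)·300 + (-1)·221
221 = 2 × 79 + 63  ⟹  63 = (-2)·300 + (3)·221
79 = 1 × 63 + 16  ⟹  16 = (3)·300 + (-4)·221
63 = 3 × 16 + 15  ⟹  15 = (-11)·300 + (15)·221
16 = 1 × 15 + 1  ⟹  1 = (14)·300 + (-19)·221
So (-19)·221 ≡ 1 (mod 300), i.e. 221^(-1) ≡ -19 ≡ 281 (mod 300).
Check: 221 × 281 = 62101 ≡ 1 (mod 300)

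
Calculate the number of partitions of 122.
2291320912

p(n) counts ways to write n as a sum of positive integers (order ignored).
Euler's pentagonal recurrence: p(k) = p(k-1) + p(k-2) - p(k-5) - p(k-7) + p(k-12) + p(k-15) - ... (offsets j(3j∓1)/2, signs ++--, p(0)=1, p(<0)=0).
DP table for k = 0..121: p(0)=1, p(1)=1, p(2)=2, p(3)=3, p(4)=5, p(5)=7, p(6)=11, p(7)=15, p(8)=22, p(9)=30, p(10)=42, p(11)=56, p(12)=77, p(13)=101, p(14)=135, p(15)=176, p(16)=231, p(17)=297, p(18)=385, p(19)=490, p(20)=627, p(21)=792, p(22)=1002, p(23)=1255, p(24)=1575, p(25)=1958, p(26)=2436, p(27)=3010, p(28)=3718, p(29)=4565, p(30)=5604, p(31)=6842, p(32)=8349, p(33)=10143, p(34)=12310, p(35)=14883, p(36)=17977, p(37)=21637, p(38)=26015, p(39)=31185, p(40)=37338, p(41)=44583, p(42)=53174, p(43)=63261, p(44)=75175, p(45)=89134, p(46)=105558, p(47)=124754, p(48)=147273, p(49)=173525, p(50)=204226, p(51)=239943, p(52)=281589, p(53)=329931, p(54)=386155, p(55)=451276, p(56)=526823, p(57)=614154, p(58)=715220, p(59)=831820, p(60)=966467, p(61)=1121505, p(62)=1300156, p(63)=1505499, p(64)=1741630, p(65)=2012558, p(66)=2323520, p(67)=2679689, p(68)=3087735, p(69)=3554345, p(70)=4087968, p(71)=4697205, p(72)=5392783, p(73)=6185689, p(74)=7089500, p(75)=8118264, p(76)=9289091, p(77)=10619863, p(78)=12132164, p(79)=13848650, p(80)=15796476, p(81)=18004327, p(82)=20506255, p(83)=23338469, p(84)=26543660, p(85)=30167357, p(86)=34262962, p(87)=38887673, p(88)=44108109, p(89)=49995925, p(90)=56634173, p(91)=64112359, p(92)=72533807, p(93)=82010177, p(94)=92669720, p(95)=104651419, p(96)=118114304, p(97)=133230930, p(98)=150198136, p(99)=169229875, p(100)=190569292, p(101)=214481126, p(102)=241265379, p(103)=271248950, p(104)=304801365, p(105)=342325709, p(106)=384276336, p(107)=431149389, p(108)=483502844, p(109)=541946240, p(110)=607163746, p(111)=679903203, p(112)=761002156, p(113)=851376628, p(114)=952050665, p(115)=1064144451, p(116)=1188908248, p(117)=1327710076, p(118)=1482074143, p(119)=1653668665, p(120)=1844349560, p(121)=2056148051.
Final step: p(122) = p(121) + p(120) - p(117) - p(115) + p(110) + p(107) - p(100) - p(96) + p(87) + p(82) - p(71) - p(65) + p(52) + p(45) - p(30) - p(22) + p(5)
= 2056148051 + 1844349560 - 1327710076 - 1064144451 + 607163746 + 431149389 - 190569292 - 118114304 + 38887673 + 20506255 - 4697205 - 2012558 + 281589 + 89134 - 5604 - 1002 + 7
= 2291320912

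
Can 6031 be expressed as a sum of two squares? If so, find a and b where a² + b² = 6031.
Not possible

Factorization: 6031 = 37 × 163
By Fermat: n is sum of two squares iff every prime p ≡ 3 (mod 4) appears to even power.
Prime(s) ≡ 3 (mod 4) with odd exponent: [(163, 1)]
Therefore 6031 cannot be expressed as a² + b².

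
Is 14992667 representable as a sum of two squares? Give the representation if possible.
Not possible

Factorization: 14992667 = 59^3 × 73
By Fermat: n is sum of two squares iff every prime p ≡ 3 (mod 4) appears to even power.
Prime(s) ≡ 3 (mod 4) with odd exponent: [(59, 3)]
Therefore 14992667 cannot be expressed as a² + b².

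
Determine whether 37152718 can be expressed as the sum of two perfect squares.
Not possible

Factorization: 37152718 = 2 × 17 × 103^3
By Fermat: n is sum of two squares iff every prime p ≡ 3 (mod 4) appears to even power.
Prime(s) ≡ 3 (mod 4) with odd exponent: [(103, 3)]
Therefore 37152718 cannot be expressed as a² + b².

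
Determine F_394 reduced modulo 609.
349

Matrix identity: Q^n = [[F_(n+1), F_n], [F_n, F_(n-1)]] with Q = [[1,1],[1,0]].
n = 394 = 110001010₂. Square-and-multiply, entries mod 609:
Q^1 = [[1,1],[1,0]]
Q^3 = (Q^1)²·Q = [[3,2],[2,1]]
Q^6 = (Q^3)² = [[13,8],[8,5]]
Q^12 = (Q^6)² = [[233,144],[144,89]]
Q^24 = (Q^12)² = [[118,84],[84,34]]
Q^49 = (Q^24)²·Q = [[253,274],[274,588]]
Q^98 = (Q^49)² = [[233,232],[232,1]]
Q^197 = (Q^98)²·Q = [[407,320],[320,87]]
Q^394 = (Q^197)² = [[89,349],[349,349]]
F_394 mod 609 = Q^394[0][1] = 349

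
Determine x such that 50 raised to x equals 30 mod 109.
97

Baby-step giant-step with step n = ⌈√109⌉ = 11.
Baby steps 50^j mod 109 (j:value) for j=0..10: 0:1, 1:50, 2:102, 3:86, 4:49, 5:52, 6:93, 7:72, 8:3, 9:41, 10:88.
Giant-step multiplier: 50^(-11) ≡ 50^(108-11) = 50^97 ≡ 30 (mod 109).
Giant steps γ_i = 30·30^i mod 109: γ_0=30, γ_1=28, γ_2=77, γ_3=21, γ_4=85, γ_5=43, γ_6=91, γ_7=5, γ_8=41 (in table at j=9).
x = i·n + j = 8·11 + 9 = 97.
Check: 50^97 ≡ 30 (mod 109).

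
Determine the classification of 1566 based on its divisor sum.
abundant

Proper divisors of 1566: sum = 1 + 2 + 3 + 6 + 9 + 18 + 27 + 29 + 54 + 58 + 87 + 174 + 261 + 522 + 783 = 2034
Since 2034 > 1566, 1566 is abundant.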